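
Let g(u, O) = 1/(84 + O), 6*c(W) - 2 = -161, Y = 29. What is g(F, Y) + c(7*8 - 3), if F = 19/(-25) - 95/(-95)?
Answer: -5987/226 ≈ -26.491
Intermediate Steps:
c(W) = -53/2 (c(W) = ⅓ + (⅙)*(-161) = ⅓ - 161/6 = -53/2)
F = 6/25 (F = 19*(-1/25) - 95*(-1/95) = -19/25 + 1 = 6/25 ≈ 0.24000)
g(F, Y) + c(7*8 - 3) = 1/(84 + 29) - 53/2 = 1/113 - 53/2 = -5987/226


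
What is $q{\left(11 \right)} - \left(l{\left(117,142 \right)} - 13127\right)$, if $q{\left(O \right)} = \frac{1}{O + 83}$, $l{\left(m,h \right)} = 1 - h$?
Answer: $\frac{1247193}{94} \approx 13268.0$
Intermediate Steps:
$q{\left(O \right)} = \frac{1}{83 + O}$
$q{\left(11 \right)} - \left(l{\left(117,142 \right)} - 13127\right) = \frac{1}{83 + 11} - \left(\left(1 - 142\right) - 13127\right) = \frac{1}{94} - \left(\left(1 - 142\right) - 13127\right) = \frac{1}{94} - \left(-141 - 13127\right) = \frac{1}{94} - -13268 = \frac{1}{94} + 13268 = \frac{1247193}{94}$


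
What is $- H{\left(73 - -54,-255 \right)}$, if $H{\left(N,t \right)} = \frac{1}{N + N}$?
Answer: $- \frac{1}{254} \approx -0.003937$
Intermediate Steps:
$H{\left(N,t \right)} = \frac{1}{2 N}$
$- H{\left(73 - -54,-255 \right)} = - \frac{1}{2 \left(73 - -54\right)} = - \frac{1}{2 \left(73 + 54\right)} = - \frac{1}{2 \cdot 127} = \left(-1\right) \frac{1}{254} = - \frac{1}{254}$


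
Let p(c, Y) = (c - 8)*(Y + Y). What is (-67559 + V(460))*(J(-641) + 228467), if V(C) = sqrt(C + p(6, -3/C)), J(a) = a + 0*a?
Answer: -15391696734 + 227826*sqrt(6083845)/115 ≈ -1.5387e+10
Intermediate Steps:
p(c, Y) = 2*Y*(-8 + c) (p(c, Y) = (-8 + c)*(2*Y) = 2*Y*(-8 + c))
J(a) = a (J(a) = a + 0 = a)
V(C) = sqrt(C + 12/C) (V(C) = sqrt(C + 2*(-3/C)*(-8 + 6)) = sqrt(C + 2*(-3/C)*(-2)) = sqrt(C + 12/C))
(-67559 + V(460))*(J(-641) + 228467) = (-67559 + sqrt(460 + 12/460))*(-641 + 228467) = (-67559 + sqrt(460 + 12*(1/460)))*227826 = (-67559 + sqrt(460 + 3/115))*227826 = (-67559 + sqrt(52903/115))*227826 = (-67559 + sqrt(6083845)/115)*227826 = -15391696734 + 227826*sqrt(6083845)/115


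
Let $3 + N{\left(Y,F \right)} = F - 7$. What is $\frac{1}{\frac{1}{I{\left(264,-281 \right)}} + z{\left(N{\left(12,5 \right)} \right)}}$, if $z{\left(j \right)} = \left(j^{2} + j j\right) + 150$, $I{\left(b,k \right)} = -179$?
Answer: $\frac{179}{35799} \approx 0.0050001$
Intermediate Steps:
$N{\left(Y,F \right)} = -10 + F$ ($N{\left(Y,F \right)} = -3 + \left(F - 7\right) = -3 + \left(-7 + F\right) = -10 + F$)
$z{\left(j \right)} = 150 + 2 j^{2}$ ($z{\left(j \right)} = \left(j^{2} + j^{2}\right) + 150 = 2 j^{2} + 150 = 150 + 2 j^{2}$)
$\frac{1}{\frac{1}{I{\left(264,-281 \right)}} + z{\left(N{\left(12,5 \right)} \right)}} = \frac{1}{\frac{1}{-179} + \left(150 + 2 \left(-10 + 5\right)^{2}\right)} = \frac{1}{- \frac{1}{179} + \left(150 + 2 \left(-5\right)^{2}\right)} = \frac{1}{- \frac{1}{179} + \left(150 + 2 \cdot 25\right)} = \frac{1}{- \frac{1}{179} + \left(150 + 50\right)} = \frac{1}{- \frac{1}{179} + 200} = \frac{1}{\frac{35799}{179}} = \frac{179}{35799}$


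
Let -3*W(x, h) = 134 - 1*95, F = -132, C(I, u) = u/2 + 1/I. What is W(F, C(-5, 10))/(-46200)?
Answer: 13/46200 ≈ 0.00028139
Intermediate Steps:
C(I, u) = 1/I + u/2 (C(I, u) = u*(1/2) + 1/I = u/2 + 1/I = 1/I + u/2)
W(x, h) = -13 (W(x, h) = -(134 - 1*95)/3 = -(134 - 95)/3 = -1/3*39 = -13)
W(F, C(-5, 10))/(-46200) = -13/(-46200) = -13*(-1/46200) = 13/46200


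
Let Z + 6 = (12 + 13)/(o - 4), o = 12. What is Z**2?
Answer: 529/64 ≈ 8.2656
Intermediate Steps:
Z = -23/8 (Z = -6 + (12 + 13)/(12 - 4) = -6 + 25/8 = -23/8 ≈ -2.8750)
Z**2 = (-23/8)**2 = 529/64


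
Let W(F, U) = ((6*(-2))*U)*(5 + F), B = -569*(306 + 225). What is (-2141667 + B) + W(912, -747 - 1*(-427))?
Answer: 1077474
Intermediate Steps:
B = -302139 (B = -569*531 = -302139)
W(F, U) = -12*U*(5 + F) (W(F, U) = (-12*U)*(5 + F) = -12*U*(5 + F))
(-2141667 + B) + W(912, -747 - 1*(-427)) = (-2141667 - 302139) - 12*(-747 - 1*(-427))*(5 + 912) = -2443806 - 12*(-747 + 427)*917 = -2443806 - 12*(-320)*917 = -2443806 + 3521280 = 1077474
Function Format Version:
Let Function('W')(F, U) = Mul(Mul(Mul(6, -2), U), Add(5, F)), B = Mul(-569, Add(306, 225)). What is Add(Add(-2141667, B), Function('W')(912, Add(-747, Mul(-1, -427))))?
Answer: 1077474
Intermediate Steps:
B = -302139 (B = Mul(-569, 531) = -302139)
Function('W')(F, U) = Mul(-12, U, Add(5, F)) (Function('W')(F, U) = Mul(Mul(-12, U), Add(5, F)) = Mul(-12, U, Add(5, F)))
Add(Add(-2141667, B), Function('W')(912, Add(-747, Mul(-1, -427)))) = Add(Add(-2141667, -302139), Mul(-12, Add(-747, Mul(-1, -427)), Add(5, 912))) = Add(-2443806, Mul(-12, Add(-747, 427), 917)) = Add(-2443806, Mul(-12, -320, 917)) = Add(-2443806, 3521280) = 1077474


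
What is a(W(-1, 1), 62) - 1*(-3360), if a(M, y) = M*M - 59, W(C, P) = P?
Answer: 3302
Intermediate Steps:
a(M, y) = -59 + M² (a(M, y) = M² - 59 = -59 + M²)
a(W(-1, 1), 62) - 1*(-3360) = (-59 + 1²) - 1*(-3360) = (-59 + 1) + 3360 = -58 + 3360 = 3302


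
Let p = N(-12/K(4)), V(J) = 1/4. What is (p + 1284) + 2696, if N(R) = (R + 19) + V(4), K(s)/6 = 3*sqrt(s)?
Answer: 47987/12 ≈ 3998.9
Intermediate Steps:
V(J) = 1/4
K(s) = 18*sqrt(s) (K(s) = 6*(3*sqrt(s)) = 18*sqrt(s))
N(R) = 77/4 + R (N(R) = (R + 19) + 1/4 = (19 + R) + 1/4 = 77/4 + R)
p = 227/12 (p = 77/4 - 12/(18*sqrt(4)) = 77/4 - 12/(18*2) = 77/4 - 12/36 = 77/4 - 12*1/36 = 77/4 - 1/3 = 227/12 ≈ 18.917)
(p + 1284) + 2696 = (227/12 + 1284) + 2696 = 15635/12 + 2696 = 47987/12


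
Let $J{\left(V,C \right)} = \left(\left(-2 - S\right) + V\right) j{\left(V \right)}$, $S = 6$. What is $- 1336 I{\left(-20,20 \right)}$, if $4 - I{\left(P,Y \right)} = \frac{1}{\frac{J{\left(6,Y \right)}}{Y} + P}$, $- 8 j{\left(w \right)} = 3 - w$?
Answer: $- \frac{8673312}{1603} \approx -5410.7$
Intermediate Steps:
$j{\left(w \right)} = - \frac{3}{8} + \frac{w}{8}$ ($j{\left(w \right)} = - \frac{3 - w}{8} = - \frac{3}{8} + \frac{w}{8}$)
$J{\left(V,C \right)} = \left(-8 + V\right) \left(- \frac{3}{8} + \frac{V}{8}\right)$ ($J{\left(V,C \right)} = \left(\left(-2 - 6\right) + V\right) \left(- \frac{3}{8} + \frac{V}{8}\right) = \left(-8 + V\right) \left(- \frac{3}{8} + \frac{V}{8}\right)$)
$I{\left(P,Y \right)} = 4 - \frac{1}{P - \frac{3}{4 Y}}$ ($I{\left(P,Y \right)} = 4 - \frac{1}{\frac{\frac{1}{8} \left(-8 + 6\right) \left(-3 + 6\right)}{Y} + P} = 4 - \frac{1}{\frac{\frac{1}{8} \left(-2\right) 3}{Y} + P} = 4 - \frac{1}{- \frac{3}{4 Y} + P} = 4 - \frac{1}{P - \frac{3}{4 Y}}$)
$- 1336 I{\left(-20,20 \right)} = - 1336 \frac{4 \left(-3 - 20 + 4 \left(-20\right) 20\right)}{-3 + 4 \left(-20\right) 20} = - 1336 \frac{4 \left(-3 - 20 - 1600\right)}{-3 - 1600} = - 1336 \cdot 4 \frac{1}{-1603} \left(-1623\right) = - 1336 \cdot 4 \left(- \frac{1}{1603}\right) \left(-1623\right) = \left(-1336\right) \frac{6492}{1603} = - \frac{8673312}{1603}$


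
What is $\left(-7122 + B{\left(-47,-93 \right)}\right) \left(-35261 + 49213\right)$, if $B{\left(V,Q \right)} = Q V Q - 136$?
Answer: $-5772793472$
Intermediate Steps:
$B{\left(V,Q \right)} = -136 + V Q^{2}$ ($B{\left(V,Q \right)} = V Q^{2} - 136 = -136 + V Q^{2}$)
$\left(-7122 + B{\left(-47,-93 \right)}\right) \left(-35261 + 49213\right) = \left(-7122 - \left(136 + 47 \left(-93\right)^{2}\right)\right) \left(-35261 + 49213\right) = \left(-7122 - 406639\right) 13952 = \left(-413761\right) 13952 = -5772793472$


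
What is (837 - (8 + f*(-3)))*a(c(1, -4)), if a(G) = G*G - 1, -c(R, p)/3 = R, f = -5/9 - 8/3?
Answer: 19664/3 ≈ 6554.7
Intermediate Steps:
f = -29/9 (f = -5*⅑ - 8*⅓ = -5/9 - 8/3 = -29/9 ≈ -3.2222)
c(R, p) = -3*R
a(G) = -1 + G² (a(G) = G² - 1 = -1 + G²)
(837 - (8 + f*(-3)))*a(c(1, -4)) = (837 - (8 - 29/9*(-3)))*(-1 + (-3*1)²) = (837 - (8 + 29/3))*(-1 + (-3)²) = (837 - 1*53/3)*(-1 + 9) = (837 - 53/3)*8 = (2458/3)*8 = 19664/3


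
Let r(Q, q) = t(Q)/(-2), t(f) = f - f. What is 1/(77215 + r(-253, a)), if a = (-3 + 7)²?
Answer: 1/77215 ≈ 1.2951e-5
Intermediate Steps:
a = 16 (a = 4² = 16)
t(f) = 0
r(Q, q) = 0 (r(Q, q) = 0/(-2) = 0*(-½) = 0)
1/(77215 + r(-253, a)) = 1/(77215 + 0) = 1/77215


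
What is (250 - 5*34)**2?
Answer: 6400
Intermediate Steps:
(250 - 5*34)**2 = (250 - 170)**2 = 80**2 = 6400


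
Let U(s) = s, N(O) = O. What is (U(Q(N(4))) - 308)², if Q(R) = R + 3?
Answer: 90601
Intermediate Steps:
Q(R) = 3 + R
(U(Q(N(4))) - 308)² = ((3 + 4) - 308)² = (7 - 308)² = (-301)² = 90601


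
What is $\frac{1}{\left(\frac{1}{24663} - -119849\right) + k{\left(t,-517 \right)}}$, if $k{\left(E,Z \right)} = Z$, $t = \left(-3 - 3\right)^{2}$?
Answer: $\frac{24663}{2943085117} \approx 8.38 \cdot 10^{-6}$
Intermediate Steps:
$t = 36$ ($t = \left(-6\right)^{2} = 36$)
$\frac{1}{\left(\frac{1}{24663} - -119849\right) + k{\left(t,-517 \right)}} = \frac{1}{\left(\frac{1}{24663} - -119849\right) - 517} = \frac{1}{\left(\frac{1}{24663} + 119849\right) - 517} = \frac{1}{\frac{2955835888}{24663} - 517} = \frac{1}{\frac{2943085117}{24663}} = \frac{24663}{2943085117}$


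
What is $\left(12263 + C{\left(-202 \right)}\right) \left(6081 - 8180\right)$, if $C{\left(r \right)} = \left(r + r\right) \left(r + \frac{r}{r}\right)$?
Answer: $-196187233$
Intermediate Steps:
$C{\left(r \right)} = 2 r \left(1 + r\right)$ ($C{\left(r \right)} = 2 r \left(r + 1\right) = 2 r \left(1 + r\right)$)
$\left(12263 + C{\left(-202 \right)}\right) \left(6081 - 8180\right) = \left(12263 + 2 \left(-202\right) \left(1 - 202\right)\right) \left(6081 - 8180\right) = \left(12263 + 2 \left(-202\right) \left(-201\right)\right) \left(-2099\right) = \left(12263 + 81204\right) \left(-2099\right) = 93467 \left(-2099\right) = -196187233$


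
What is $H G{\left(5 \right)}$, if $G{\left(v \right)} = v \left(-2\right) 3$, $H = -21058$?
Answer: $631740$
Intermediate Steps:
$G{\left(v \right)} = - 6 v$ ($G{\left(v \right)} = - 2 v 3 = - 6 v$)
$H G{\left(5 \right)} = - 21058 \left(\left(-6\right) 5\right) = \left(-21058\right) \left(-30\right) = 631740$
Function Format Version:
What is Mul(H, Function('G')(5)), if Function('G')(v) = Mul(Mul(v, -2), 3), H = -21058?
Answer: 631740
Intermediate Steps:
Function('G')(v) = Mul(-6, v) (Function('G')(v) = Mul(Mul(-2, v), 3) = Mul(-6, v))
Mul(H, Function('G')(5)) = Mul(-21058, Mul(-6, 5)) = Mul(-21058, -30) = 631740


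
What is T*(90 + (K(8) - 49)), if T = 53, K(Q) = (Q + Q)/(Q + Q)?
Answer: 2226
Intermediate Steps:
K(Q) = 1 (K(Q) = (2*Q)/((2*Q)) = (2*Q)*(1/(2*Q)) = 1)
T*(90 + (K(8) - 49)) = 53*(90 + (1 - 49)) = 53*(90 - 48) = 53*42 = 2226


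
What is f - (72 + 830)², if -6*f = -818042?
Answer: -2031791/3 ≈ -6.7726e+5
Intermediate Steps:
f = 409021/3 (f = -⅙*(-818042) = 409021/3 ≈ 1.3634e+5)
f - (72 + 830)² = 409021/3 - (72 + 830)² = 409021/3 - 1*902² = 409021/3 - 1*813604 = 409021/3 - 813604 = -2031791/3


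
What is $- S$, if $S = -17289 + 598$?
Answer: $16691$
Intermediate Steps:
$S = -16691$
$- S = \left(-1\right) \left(-16691\right) = 16691$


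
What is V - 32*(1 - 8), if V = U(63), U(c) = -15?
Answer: 209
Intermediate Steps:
V = -15
V - 32*(1 - 8) = -15 - 32*(1 - 8) = -15 - 32*(-7) = -15 + 224 = 209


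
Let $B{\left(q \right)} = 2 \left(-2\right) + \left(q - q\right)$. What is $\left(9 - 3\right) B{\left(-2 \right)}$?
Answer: $-24$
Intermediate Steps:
$B{\left(q \right)} = -4$ ($B{\left(q \right)} = -4 + 0 = -4$)
$\left(9 - 3\right) B{\left(-2 \right)} = \left(9 - 3\right) \left(-4\right) = 6 \left(-4\right) = -24$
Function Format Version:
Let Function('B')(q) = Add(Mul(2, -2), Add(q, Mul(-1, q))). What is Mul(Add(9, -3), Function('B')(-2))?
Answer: -24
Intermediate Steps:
Function('B')(q) = -4 (Function('B')(q) = Add(-4, 0) = -4)
Mul(Add(9, -3), Function('B')(-2)) = Mul(Add(9, -3), -4) = Mul(6, -4) = -24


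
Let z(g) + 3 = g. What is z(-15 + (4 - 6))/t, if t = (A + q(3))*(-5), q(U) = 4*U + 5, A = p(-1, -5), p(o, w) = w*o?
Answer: 2/11 ≈ 0.18182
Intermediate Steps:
p(o, w) = o*w
z(g) = -3 + g
A = 5 (A = -1*(-5) = 5)
q(U) = 5 + 4*U
t = -110 (t = (5 + (5 + 4*3))*(-5) = (5 + (5 + 12))*(-5) = (5 + 17)*(-5) = 22*(-5) = -110)
z(-15 + (4 - 6))/t = (-3 + (-15 + (4 - 6)))/(-110) = (-3 + (-15 - 2))*(-1/110) = (-3 - 17)*(-1/110) = -20*(-1/110) = 2/11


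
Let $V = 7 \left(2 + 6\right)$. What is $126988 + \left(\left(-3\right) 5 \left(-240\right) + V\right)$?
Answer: $130644$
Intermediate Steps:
$V = 56$ ($V = 7 \cdot 8 = 56$)
$126988 + \left(\left(-3\right) 5 \left(-240\right) + V\right) = 126988 + \left(\left(-3\right) 5 \left(-240\right) + 56\right) = 126988 + \left(\left(-15\right) \left(-240\right) + 56\right) = 126988 + \left(3600 + 56\right) = 126988 + 3656 = 130644$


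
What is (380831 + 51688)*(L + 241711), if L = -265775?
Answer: -10408137216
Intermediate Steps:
(380831 + 51688)*(L + 241711) = (380831 + 51688)*(-265775 + 241711) = 432519*(-24064) = -10408137216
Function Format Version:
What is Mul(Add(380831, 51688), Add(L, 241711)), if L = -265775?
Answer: -10408137216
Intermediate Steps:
Mul(Add(380831, 51688), Add(L, 241711)) = Mul(Add(380831, 51688), Add(-265775, 241711)) = Mul(432519, -24064) = -10408137216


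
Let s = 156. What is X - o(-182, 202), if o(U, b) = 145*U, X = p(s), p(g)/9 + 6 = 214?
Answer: 28262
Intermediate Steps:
p(g) = 1872 (p(g) = -54 + 9*214 = -54 + 1926 = 1872)
X = 1872
X - o(-182, 202) = 1872 - 145*(-182) = 1872 - 1*(-26390) = 1872 + 26390 = 28262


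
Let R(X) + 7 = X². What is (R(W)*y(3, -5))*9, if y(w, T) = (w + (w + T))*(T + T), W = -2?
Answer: 270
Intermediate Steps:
R(X) = -7 + X²
y(w, T) = 2*T*(T + 2*w) (y(w, T) = (w + (T + w))*(2*T) = (T + 2*w)*(2*T) = 2*T*(T + 2*w))
(R(W)*y(3, -5))*9 = ((-7 + (-2)²)*(2*(-5)*(-5 + 2*3)))*9 = ((-7 + 4)*(2*(-5)*(-5 + 6)))*9 = -6*(-5)*9 = -3*(-10)*9 = 30*9 = 270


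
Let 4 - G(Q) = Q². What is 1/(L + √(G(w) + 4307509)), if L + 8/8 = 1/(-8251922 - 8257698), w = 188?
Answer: 272567569054020/1164454375818471239959 + 272567552544400*√4272169/1164454375818471239959 ≈ 0.00048405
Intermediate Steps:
G(Q) = 4 - Q²
L = -16509621/16509620 (L = -1 + 1/(-8251922 - 8257698) = -1 + 1/(-16509620) = -1 - 1/16509620 = -16509621/16509620 ≈ -1.0000)
1/(L + √(G(w) + 4307509)) = 1/(-16509621/16509620 + √((4 - 1*188²) + 4307509)) = 1/(-16509621/16509620 + √((4 - 1*35344) + 4307509)) = 1/(-16509621/16509620 + √((4 - 35344) + 4307509)) = 1/(-16509621/16509620 + √(-35340 + 4307509)) = 1/(-16509621/16509620 + √4272169)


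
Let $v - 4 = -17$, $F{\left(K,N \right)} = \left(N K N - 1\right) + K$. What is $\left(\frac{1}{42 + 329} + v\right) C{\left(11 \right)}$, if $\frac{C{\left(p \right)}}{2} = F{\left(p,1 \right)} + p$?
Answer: $- \frac{308608}{371} \approx -831.83$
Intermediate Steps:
$F{\left(K,N \right)} = -1 + K + K N^{2}$ ($F{\left(K,N \right)} = \left(K N N - 1\right) + K = \left(K N^{2} - 1\right) + K = \left(-1 + K N^{2}\right) + K = -1 + K + K N^{2}$)
$v = -13$ ($v = 4 - 17 = -13$)
$C{\left(p \right)} = -2 + 6 p$ ($C{\left(p \right)} = 2 \left(\left(-1 + p + p 1^{2}\right) + p\right) = 2 \left(\left(-1 + p + p 1\right) + p\right) = 2 \left(\left(-1 + p + p\right) + p\right) = 2 \left(\left(-1 + 2 p\right) + p\right) = 2 \left(-1 + 3 p\right) = -2 + 6 p$)
$\left(\frac{1}{42 + 329} + v\right) C{\left(11 \right)} = \left(\frac{1}{42 + 329} - 13\right) \left(-2 + 6 \cdot 11\right) = \left(\frac{1}{371} - 13\right) \left(-2 + 66\right) = \left(\frac{1}{371} - 13\right) 64 = \left(- \frac{4822}{371}\right) 64 = - \frac{308608}{371}$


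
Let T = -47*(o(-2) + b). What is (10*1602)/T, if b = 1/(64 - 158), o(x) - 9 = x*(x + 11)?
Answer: 32040/847 ≈ 37.828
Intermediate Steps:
o(x) = 9 + x*(11 + x) (o(x) = 9 + x*(x + 11) = 9 + x*(11 + x))
b = -1/94 (b = 1/(-94) = -1/94 ≈ -0.010638)
T = 847/2 (T = -47*((9 + (-2)² + 11*(-2)) - 1/94) = -47*((9 + 4 - 22) - 1/94) = -47*(-9 - 1/94) = -47*(-847/94) = 847/2 ≈ 423.50)
(10*1602)/T = (10*1602)/(847/2) = 16020*(2/847) = 32040/847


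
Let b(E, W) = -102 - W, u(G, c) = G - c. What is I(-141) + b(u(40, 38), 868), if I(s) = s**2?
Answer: 18911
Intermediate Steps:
I(-141) + b(u(40, 38), 868) = (-141)**2 + (-102 - 1*868) = 19881 + (-102 - 868) = 19881 - 970 = 18911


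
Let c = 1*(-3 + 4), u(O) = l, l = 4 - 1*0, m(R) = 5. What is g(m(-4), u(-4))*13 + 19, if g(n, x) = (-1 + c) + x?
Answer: 71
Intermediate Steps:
l = 4 (l = 4 + 0 = 4)
u(O) = 4
c = 1 (c = 1*1 = 1)
g(n, x) = x (g(n, x) = (-1 + 1) + x = 0 + x = x)
g(m(-4), u(-4))*13 + 19 = 4*13 + 19 = 52 + 19 = 71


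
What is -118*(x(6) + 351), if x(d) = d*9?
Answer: -47790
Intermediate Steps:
x(d) = 9*d
-118*(x(6) + 351) = -118*(9*6 + 351) = -118*(54 + 351) = -118*405 = -47790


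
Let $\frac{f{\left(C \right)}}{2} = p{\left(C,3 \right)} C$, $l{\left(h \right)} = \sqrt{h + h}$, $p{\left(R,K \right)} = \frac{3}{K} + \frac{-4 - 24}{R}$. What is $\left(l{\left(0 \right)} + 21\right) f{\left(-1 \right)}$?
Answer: $-1218$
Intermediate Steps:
$p{\left(R,K \right)} = - \frac{28}{R} + \frac{3}{K}$ ($p{\left(R,K \right)} = \frac{3}{K} + \frac{-4 - 24}{R} = \frac{3}{K} - \frac{28}{R} = - \frac{28}{R} + \frac{3}{K}$)
$l{\left(h \right)} = \sqrt{2} \sqrt{h}$ ($l{\left(h \right)} = \sqrt{2 h} = \sqrt{2} \sqrt{h}$)
$f{\left(C \right)} = 2 C \left(1 - \frac{28}{C}\right)$ ($f{\left(C \right)} = 2 \left(- \frac{28}{C} + \frac{3}{3}\right) C = 2 \left(- \frac{28}{C} + 3 \cdot \frac{1}{3}\right) C = 2 \left(- \frac{28}{C} + 1\right) C = 2 \left(1 - \frac{28}{C}\right) C = 2 C \left(1 - \frac{28}{C}\right)$)
$\left(l{\left(0 \right)} + 21\right) f{\left(-1 \right)} = \left(\sqrt{2} \sqrt{0} + 21\right) \left(-56 + 2 \left(-1\right)\right) = \left(\sqrt{2} \cdot 0 + 21\right) \left(-56 - 2\right) = \left(0 + 21\right) \left(-58\right) = 21 \left(-58\right) = -1218$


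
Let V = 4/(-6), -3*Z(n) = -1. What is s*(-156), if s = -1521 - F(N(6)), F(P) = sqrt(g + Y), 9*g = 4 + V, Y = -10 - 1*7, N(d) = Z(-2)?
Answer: 237276 + 52*I*sqrt(1347)/3 ≈ 2.3728e+5 + 636.16*I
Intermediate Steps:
Z(n) = 1/3 (Z(n) = -1/3*(-1) = 1/3)
N(d) = 1/3
V = -2/3 (V = 4*(-1/6) = -2/3 ≈ -0.66667)
Y = -17 (Y = -10 - 7 = -17)
g = 10/27 (g = (4 - 2/3)/9 = (1/9)*(10/3) = 10/27 ≈ 0.37037)
F(P) = I*sqrt(1347)/9 (F(P) = sqrt(10/27 - 17) = sqrt(-449/27) = I*sqrt(1347)/9)
s = -1521 - I*sqrt(1347)/9 ≈ -1521.0 - 4.0779*I
s*(-156) = (-1521 - I*sqrt(1347)/9)*(-156) = 237276 + 52*I*sqrt(1347)/3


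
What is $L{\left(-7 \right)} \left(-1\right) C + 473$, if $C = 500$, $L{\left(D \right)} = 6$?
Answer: $-2527$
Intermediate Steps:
$L{\left(-7 \right)} \left(-1\right) C + 473 = 6 \left(-1\right) 500 + 473 = \left(-6\right) 500 + 473 = -3000 + 473 = -2527$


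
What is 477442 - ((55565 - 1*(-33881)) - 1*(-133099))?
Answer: 254897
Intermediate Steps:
477442 - ((55565 - 1*(-33881)) - 1*(-133099)) = 477442 - ((55565 + 33881) + 133099) = 477442 - (89446 + 133099) = 477442 - 1*222545 = 477442 - 222545 = 254897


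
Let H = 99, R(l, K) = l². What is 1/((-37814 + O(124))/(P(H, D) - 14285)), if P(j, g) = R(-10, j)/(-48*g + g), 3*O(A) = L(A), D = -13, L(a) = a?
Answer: 26184105/69237298 ≈ 0.37818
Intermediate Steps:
O(A) = A/3
P(j, g) = -100/(47*g) (P(j, g) = (-10)²/(-48*g + g) = 100/((-47*g)) = 100*(-1/(47*g)) = -100/(47*g))
1/((-37814 + O(124))/(P(H, D) - 14285)) = 1/((-37814 + (⅓)*124)/(-100/47/(-13) - 14285)) = 1/((-37814 + 124/3)/(-100/47*(-1/13) - 14285)) = 1/(-113318/(3*(100/611 - 14285))) = 1/(-113318/(3*(-8728035/611))) = 1/(-113318/3*(-611/8728035)) = 1/(69237298/26184105) = 26184105/69237298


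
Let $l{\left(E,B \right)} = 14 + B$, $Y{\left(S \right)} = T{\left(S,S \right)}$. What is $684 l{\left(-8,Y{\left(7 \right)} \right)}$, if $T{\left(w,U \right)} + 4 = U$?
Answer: $11628$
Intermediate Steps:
$T{\left(w,U \right)} = -4 + U$
$Y{\left(S \right)} = -4 + S$
$684 l{\left(-8,Y{\left(7 \right)} \right)} = 684 \left(14 + \left(-4 + 7\right)\right) = 684 \left(14 + 3\right) = 684 \cdot 17 = 11628$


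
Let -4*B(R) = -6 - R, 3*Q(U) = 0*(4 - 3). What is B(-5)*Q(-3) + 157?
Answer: 157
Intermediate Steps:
Q(U) = 0 (Q(U) = (0*(4 - 3))/3 = (0*1)/3 = (⅓)*0 = 0)
B(R) = 3/2 + R/4 (B(R) = -(-6 - R)/4 = 3/2 + R/4)
B(-5)*Q(-3) + 157 = (3/2 + (¼)*(-5))*0 + 157 = (3/2 - 5/4)*0 + 157 = (¼)*0 + 157 = 0 + 157 = 157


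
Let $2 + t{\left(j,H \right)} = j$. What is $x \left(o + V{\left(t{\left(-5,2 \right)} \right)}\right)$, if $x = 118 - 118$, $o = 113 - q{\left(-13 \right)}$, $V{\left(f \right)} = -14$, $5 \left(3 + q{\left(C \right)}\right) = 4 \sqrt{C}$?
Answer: $0$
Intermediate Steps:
$t{\left(j,H \right)} = -2 + j$
$q{\left(C \right)} = -3 + \frac{4 \sqrt{C}}{5}$
$o = 116 - \frac{4 i \sqrt{13}}{5}$ ($o = 113 - \left(-3 + \frac{4 \sqrt{-13}}{5}\right) = 113 - \left(-3 + \frac{4 i \sqrt{13}}{5}\right) = 113 + \left(3 - \frac{4 i \sqrt{13}}{5}\right) = 116 - \frac{4 i \sqrt{13}}{5} \approx 116.0 - 2.8844 i$)
$x = 0$
$x \left(o + V{\left(t{\left(-5,2 \right)} \right)}\right) = 0 \left(\left(116 - \frac{4 i \sqrt{13}}{5}\right) - 14\right) = 0 \left(102 - \frac{4 i \sqrt{13}}{5}\right) = 0$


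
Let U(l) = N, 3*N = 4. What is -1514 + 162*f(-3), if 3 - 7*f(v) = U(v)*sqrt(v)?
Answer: -10112/7 - 216*I*sqrt(3)/7 ≈ -1444.6 - 53.446*I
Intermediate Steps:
N = 4/3 (N = (1/3)*4 = 4/3 ≈ 1.3333)
U(l) = 4/3
f(v) = 3/7 - 4*sqrt(v)/21
-1514 + 162*f(-3) = -1514 + 162*(3/7 - 4*I*sqrt(3)/21) = -1514 + (486/7 - 216*I*sqrt(3)/7) = -10112/7 - 216*I*sqrt(3)/7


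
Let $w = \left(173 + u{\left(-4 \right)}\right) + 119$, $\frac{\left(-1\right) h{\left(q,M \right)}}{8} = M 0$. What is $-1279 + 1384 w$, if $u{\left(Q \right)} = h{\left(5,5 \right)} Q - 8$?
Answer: $391777$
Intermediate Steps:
$h{\left(q,M \right)} = 0$ ($h{\left(q,M \right)} = - 8 M 0 = \left(-8\right) 0 = 0$)
$u{\left(Q \right)} = -8$ ($u{\left(Q \right)} = 0 Q - 8 = 0 - 8 = -8$)
$w = 284$ ($w = \left(173 - 8\right) + 119 = 165 + 119 = 284$)
$-1279 + 1384 w = -1279 + 1384 \cdot 284 = -1279 + 393056 = 391777$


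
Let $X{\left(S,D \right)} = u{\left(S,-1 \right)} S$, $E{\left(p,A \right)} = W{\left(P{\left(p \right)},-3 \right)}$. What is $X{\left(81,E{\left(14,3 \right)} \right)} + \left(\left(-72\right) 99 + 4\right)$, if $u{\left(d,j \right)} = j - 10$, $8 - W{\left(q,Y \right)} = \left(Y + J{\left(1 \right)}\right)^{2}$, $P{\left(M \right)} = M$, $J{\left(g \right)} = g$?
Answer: $-8015$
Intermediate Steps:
$W{\left(q,Y \right)} = 8 - \left(1 + Y\right)^{2}$ ($W{\left(q,Y \right)} = 8 - \left(Y + 1\right)^{2} = 8 - \left(1 + Y\right)^{2}$)
$E{\left(p,A \right)} = 4$ ($E{\left(p,A \right)} = 8 - \left(1 - 3\right)^{2} = 8 - \left(-2\right)^{2} = 8 - 4 = 4$)
$u{\left(d,j \right)} = -10 + j$
$X{\left(S,D \right)} = - 11 S$ ($X{\left(S,D \right)} = \left(-10 - 1\right) S = - 11 S$)
$X{\left(81,E{\left(14,3 \right)} \right)} + \left(\left(-72\right) 99 + 4\right) = \left(-11\right) 81 + \left(\left(-72\right) 99 + 4\right) = -891 + \left(-7128 + 4\right) = -891 - 7124 = -8015$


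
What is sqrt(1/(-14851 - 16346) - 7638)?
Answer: I*sqrt(7433704986339)/31197 ≈ 87.396*I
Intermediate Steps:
sqrt(1/(-14851 - 16346) - 7638) = sqrt(1/(-31197) - 7638) = sqrt(-1/31197 - 7638) = sqrt(-238282687/31197) = I*sqrt(7433704986339)/31197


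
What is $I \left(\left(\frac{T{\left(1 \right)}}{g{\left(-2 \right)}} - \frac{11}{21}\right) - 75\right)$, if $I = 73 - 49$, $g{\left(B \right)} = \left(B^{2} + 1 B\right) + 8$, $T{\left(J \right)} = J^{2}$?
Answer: $- \frac{63356}{35} \approx -1810.2$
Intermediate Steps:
$g{\left(B \right)} = 8 + B + B^{2}$ ($g{\left(B \right)} = \left(B^{2} + B\right) + 8 = \left(B + B^{2}\right) + 8 = 8 + B + B^{2}$)
$I = 24$ ($I = 73 - 49 = 24$)
$I \left(\left(\frac{T{\left(1 \right)}}{g{\left(-2 \right)}} - \frac{11}{21}\right) - 75\right) = 24 \left(\left(\frac{1^{2}}{8 - 2 + \left(-2\right)^{2}} - \frac{11}{21}\right) - 75\right) = 24 \left(\left(1 \frac{1}{8 - 2 + 4} - \frac{11}{21}\right) - 75\right) = 24 \left(\left(1 \cdot \frac{1}{10} - \frac{11}{21}\right) - 75\right) = 24 \left(\left(\frac{1}{10} - \frac{11}{21}\right) - 75\right) = 24 \left(- \frac{89}{210} - 75\right) = 24 \left(- \frac{15839}{210}\right) = - \frac{63356}{35}$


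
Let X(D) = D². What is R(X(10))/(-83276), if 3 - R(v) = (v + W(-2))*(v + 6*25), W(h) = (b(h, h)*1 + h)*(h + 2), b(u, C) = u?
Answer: 24997/83276 ≈ 0.30017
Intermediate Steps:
W(h) = 2*h*(2 + h) (W(h) = (h*1 + h)*(h + 2) = (h + h)*(2 + h) = (2*h)*(2 + h) = 2*h*(2 + h))
R(v) = 3 - v*(150 + v) (R(v) = 3 - (v + 2*(-2)*(2 - 2))*(v + 6*25) = 3 - (v + 2*(-2)*0)*(v + 150) = 3 - (v + 0)*(150 + v) = 3 - v*(150 + v))
R(X(10))/(-83276) = (3 - (10²)² - 150*10²)/(-83276) = (3 - 1*100² - 150*100)*(-1/83276) = (3 - 1*10000 - 15000)*(-1/83276) = (3 - 10000 - 15000)*(-1/83276) = -24997*(-1/83276) = 24997/83276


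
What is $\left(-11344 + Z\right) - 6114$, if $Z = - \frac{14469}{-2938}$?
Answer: $- \frac{3944395}{226} \approx -17453.0$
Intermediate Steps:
$Z = \frac{1113}{226}$ ($Z = \left(-14469\right) \left(- \frac{1}{2938}\right) = \frac{1113}{226} \approx 4.9248$)
$\left(-11344 + Z\right) - 6114 = \left(-11344 + \frac{1113}{226}\right) - 6114 = - \frac{2562631}{226} - 6114 = - \frac{3944395}{226}$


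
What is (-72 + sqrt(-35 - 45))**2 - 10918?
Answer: -5814 - 576*I*sqrt(5) ≈ -5814.0 - 1288.0*I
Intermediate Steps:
(-72 + sqrt(-35 - 45))**2 - 10918 = (-72 + sqrt(-80))**2 - 10918 = (-72 + 4*I*sqrt(5))**2 - 10918 = -10918 + (-72 + 4*I*sqrt(5))**2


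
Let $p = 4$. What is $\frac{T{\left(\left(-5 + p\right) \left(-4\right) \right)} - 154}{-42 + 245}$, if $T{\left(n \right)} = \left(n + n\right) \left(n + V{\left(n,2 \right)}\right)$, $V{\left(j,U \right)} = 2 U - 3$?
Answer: $- \frac{114}{203} \approx -0.56158$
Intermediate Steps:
$V{\left(j,U \right)} = -3 + 2 U$
$T{\left(n \right)} = 2 n \left(1 + n\right)$ ($T{\left(n \right)} = \left(n + n\right) \left(n + \left(-3 + 2 \cdot 2\right)\right) = 2 n \left(n + \left(-3 + 4\right)\right) = 2 n \left(n + 1\right) = 2 n \left(1 + n\right)$)
$\frac{T{\left(\left(-5 + p\right) \left(-4\right) \right)} - 154}{-42 + 245} = \frac{2 \left(-5 + 4\right) \left(-4\right) \left(1 + \left(-5 + 4\right) \left(-4\right)\right) - 154}{-42 + 245} = \frac{2 \left(\left(-1\right) \left(-4\right)\right) \left(1 - -4\right) - 154}{203} = \left(2 \cdot 4 \left(1 + 4\right) - 154\right) \frac{1}{203} = \left(2 \cdot 4 \cdot 5 - 154\right) \frac{1}{203} = \left(40 - 154\right) \frac{1}{203} = \left(-114\right) \frac{1}{203} = - \frac{114}{203}$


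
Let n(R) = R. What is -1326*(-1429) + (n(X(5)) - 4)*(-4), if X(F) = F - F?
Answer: 1894870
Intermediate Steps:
X(F) = 0
-1326*(-1429) + (n(X(5)) - 4)*(-4) = -1326*(-1429) + (0 - 4)*(-4) = 1894854 - 4*(-4) = 1894854 + 16 = 1894870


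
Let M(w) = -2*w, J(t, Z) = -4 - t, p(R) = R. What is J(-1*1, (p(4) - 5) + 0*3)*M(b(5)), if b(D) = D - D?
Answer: 0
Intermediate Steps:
b(D) = 0
J(-1*1, (p(4) - 5) + 0*3)*M(b(5)) = (-4 - (-1))*(-2*0) = (-4 - 1*(-1))*0 = (-4 + 1)*0 = -3*0 = 0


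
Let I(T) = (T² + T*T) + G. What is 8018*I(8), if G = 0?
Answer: 1026304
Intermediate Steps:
I(T) = 2*T² (I(T) = (T² + T*T) + 0 = (T² + T²) + 0 = 2*T² + 0 = 2*T²)
8018*I(8) = 8018*(2*8²) = 8018*(2*64) = 8018*128 = 1026304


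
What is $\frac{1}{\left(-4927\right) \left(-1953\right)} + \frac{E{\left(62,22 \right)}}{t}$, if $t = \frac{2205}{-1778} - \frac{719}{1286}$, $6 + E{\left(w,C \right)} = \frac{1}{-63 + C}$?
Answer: $\frac{194087008483166}{57966380740359} \approx 3.3483$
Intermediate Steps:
$E{\left(w,C \right)} = -6 + \frac{1}{-63 + C}$
$t = - \frac{146929}{81661}$ ($t = 2205 \left(- \frac{1}{1778}\right) - \frac{719}{1286} = - \frac{315}{254} - \frac{719}{1286} = - \frac{146929}{81661} \approx -1.7993$)
$\frac{1}{\left(-4927\right) \left(-1953\right)} + \frac{E{\left(62,22 \right)}}{t} = \frac{1}{\left(-4927\right) \left(-1953\right)} + \frac{\frac{1}{-63 + 22} \left(379 - 132\right)}{- \frac{146929}{81661}} = \left(- \frac{1}{4927}\right) \left(- \frac{1}{1953}\right) + \frac{379 - 132}{-41} \left(- \frac{81661}{146929}\right) = \frac{1}{9622431} + \left(- \frac{1}{41}\right) 247 \left(- \frac{81661}{146929}\right) = \frac{1}{9622431} - - \frac{20170267}{6024089} = \frac{1}{9622431} + \frac{20170267}{6024089} = \frac{194087008483166}{57966380740359}$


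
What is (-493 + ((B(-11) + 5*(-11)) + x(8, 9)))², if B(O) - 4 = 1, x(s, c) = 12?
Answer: 281961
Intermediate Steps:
B(O) = 5 (B(O) = 4 + 1 = 5)
(-493 + ((B(-11) + 5*(-11)) + x(8, 9)))² = (-493 + ((5 + 5*(-11)) + 12))² = (-493 + ((5 - 55) + 12))² = (-493 + (-50 + 12))² = (-493 - 38)² = (-531)² = 281961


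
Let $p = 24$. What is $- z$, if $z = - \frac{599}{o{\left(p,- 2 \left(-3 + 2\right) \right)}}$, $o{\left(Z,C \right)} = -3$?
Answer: $- \frac{599}{3} \approx -199.67$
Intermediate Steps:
$z = \frac{599}{3}$ ($z = - \frac{599}{-3} = \left(-599\right) \left(- \frac{1}{3}\right) = \frac{599}{3} \approx 199.67$)
$- z = \left(-1\right) \frac{599}{3} = - \frac{599}{3}$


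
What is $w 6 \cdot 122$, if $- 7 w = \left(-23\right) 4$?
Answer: $\frac{67344}{7} \approx 9620.6$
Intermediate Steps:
$w = \frac{92}{7}$ ($w = - \frac{\left(-23\right) 4}{7} = \left(- \frac{1}{7}\right) \left(-92\right) = \frac{92}{7} \approx 13.143$)
$w 6 \cdot 122 = \frac{92}{7} \cdot 6 \cdot 122 = \frac{552}{7} \cdot 122 = \frac{67344}{7}$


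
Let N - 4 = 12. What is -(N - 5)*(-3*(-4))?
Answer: -132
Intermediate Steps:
N = 16 (N = 4 + 12 = 16)
-(N - 5)*(-3*(-4)) = -(16 - 5)*(-3*(-4)) = -11*12 = -1*132 = -132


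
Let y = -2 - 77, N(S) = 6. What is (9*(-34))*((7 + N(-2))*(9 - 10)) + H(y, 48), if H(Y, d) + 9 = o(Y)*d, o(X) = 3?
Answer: 4113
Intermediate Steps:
y = -79
H(Y, d) = -9 + 3*d
(9*(-34))*((7 + N(-2))*(9 - 10)) + H(y, 48) = (9*(-34))*((7 + 6)*(9 - 10)) + (-9 + 3*48) = -3978*(-1) + (-9 + 144) = -306*(-13) + 135 = 3978 + 135 = 4113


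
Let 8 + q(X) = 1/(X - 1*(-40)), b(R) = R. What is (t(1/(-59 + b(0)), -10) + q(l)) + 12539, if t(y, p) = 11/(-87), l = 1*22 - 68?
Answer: 726781/58 ≈ 12531.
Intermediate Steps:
l = -46 (l = 22 - 68 = -46)
q(X) = -8 + 1/(40 + X) (q(X) = -8 + 1/(X - 1*(-40)) = -8 + 1/(X + 40) = -8 + 1/(40 + X))
t(y, p) = -11/87 (t(y, p) = 11*(-1/87) = -11/87)
(t(1/(-59 + b(0)), -10) + q(l)) + 12539 = (-11/87 + (-319 - 8*(-46))/(40 - 46)) + 12539 = (-11/87 + (-319 + 368)/(-6)) + 12539 = (-11/87 - ⅙*49) + 12539 = (-11/87 - 49/6) + 12539 = -481/58 + 12539 = 726781/58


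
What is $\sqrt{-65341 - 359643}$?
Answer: $2 i \sqrt{106246} \approx 651.91 i$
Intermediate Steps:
$\sqrt{-65341 - 359643} = \sqrt{-424984} = 2 i \sqrt{106246}$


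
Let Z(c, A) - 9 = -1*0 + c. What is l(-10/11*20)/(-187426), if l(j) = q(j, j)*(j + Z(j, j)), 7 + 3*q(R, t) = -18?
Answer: -7525/6185058 ≈ -0.0012166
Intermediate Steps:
q(R, t) = -25/3 (q(R, t) = -7/3 + (⅓)*(-18) = -7/3 - 6 = -25/3)
Z(c, A) = 9 + c (Z(c, A) = 9 + (-1*0 + c) = 9 + (0 + c) = 9 + c)
l(j) = -75 - 50*j/3 (l(j) = -25*(j + (9 + j))/3 = -25*(9 + 2*j)/3 = -75 - 50*j/3)
l(-10/11*20)/(-187426) = (-75 - 50*(-10/11)*20/3)/(-187426) = (-75 - 50*(-10*1/11)*20/3)*(-1/187426) = (-75 - (-500)*20/33)*(-1/187426) = (-75 - 50/3*(-200/11))*(-1/187426) = (-75 + 10000/33)*(-1/187426) = (7525/33)*(-1/187426) = -7525/6185058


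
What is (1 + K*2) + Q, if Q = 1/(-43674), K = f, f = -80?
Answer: -6944167/43674 ≈ -159.00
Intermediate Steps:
K = -80
Q = -1/43674 ≈ -2.2897e-5
(1 + K*2) + Q = (1 - 80*2) - 1/43674 = (1 - 160) - 1/43674 = -159 - 1/43674 = -6944167/43674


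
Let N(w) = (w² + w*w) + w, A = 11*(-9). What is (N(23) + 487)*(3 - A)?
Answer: 159936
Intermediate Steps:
A = -99
N(w) = w + 2*w² (N(w) = (w² + w²) + w = 2*w² + w = w + 2*w²)
(N(23) + 487)*(3 - A) = (23*(1 + 2*23) + 487)*(3 - 1*(-99)) = (23*(1 + 46) + 487)*(3 + 99) = (23*47 + 487)*102 = (1081 + 487)*102 = 1568*102 = 159936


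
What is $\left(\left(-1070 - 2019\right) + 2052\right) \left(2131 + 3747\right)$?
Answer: $-6095486$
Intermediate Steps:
$\left(\left(-1070 - 2019\right) + 2052\right) \left(2131 + 3747\right) = \left(\left(-1070 - 2019\right) + 2052\right) 5878 = \left(-3089 + 2052\right) 5878 = \left(-1037\right) 5878 = -6095486$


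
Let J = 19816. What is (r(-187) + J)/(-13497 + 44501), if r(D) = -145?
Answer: 19671/31004 ≈ 0.63447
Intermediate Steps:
(r(-187) + J)/(-13497 + 44501) = (-145 + 19816)/(-13497 + 44501) = 19671/31004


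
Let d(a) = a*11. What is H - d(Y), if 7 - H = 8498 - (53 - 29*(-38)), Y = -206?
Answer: -5070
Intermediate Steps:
d(a) = 11*a
H = -7336 (H = 7 - (8498 - (53 - 29*(-38))) = 7 - (8498 - (53 + 1102)) = 7 - (8498 - 1*1155) = 7 - (8498 - 1155) = 7 - 1*7343 = 7 - 7343 = -7336)
H - d(Y) = -7336 - 11*(-206) = -7336 - 1*(-2266) = -7336 + 2266 = -5070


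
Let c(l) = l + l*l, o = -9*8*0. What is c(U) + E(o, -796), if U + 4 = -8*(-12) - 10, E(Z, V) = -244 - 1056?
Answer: 5506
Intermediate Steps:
o = 0 (o = -72*0 = 0)
E(Z, V) = -1300
U = 82 (U = -4 + (-8*(-12) - 10) = -4 + (96 - 10) = -4 + 86 = 82)
c(l) = l + l**2
c(U) + E(o, -796) = 82*(1 + 82) - 1300 = 82*83 - 1300 = 6806 - 1300 = 5506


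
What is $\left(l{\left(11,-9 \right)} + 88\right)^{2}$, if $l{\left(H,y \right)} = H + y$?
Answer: $8100$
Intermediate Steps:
$\left(l{\left(11,-9 \right)} + 88\right)^{2} = \left(\left(11 - 9\right) + 88\right)^{2} = \left(2 + 88\right)^{2} = 90^{2} = 8100$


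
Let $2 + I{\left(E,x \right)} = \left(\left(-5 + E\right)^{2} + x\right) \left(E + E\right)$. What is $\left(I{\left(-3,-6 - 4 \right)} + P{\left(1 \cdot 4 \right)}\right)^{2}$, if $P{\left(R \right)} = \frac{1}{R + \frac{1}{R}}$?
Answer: $\frac{30669444}{289} \approx 1.0612 \cdot 10^{5}$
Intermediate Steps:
$I{\left(E,x \right)} = -2 + 2 E \left(x + \left(-5 + E\right)^{2}\right)$ ($I{\left(E,x \right)} = -2 + \left(\left(-5 + E\right)^{2} + x\right) \left(E + E\right) = -2 + \left(x + \left(-5 + E\right)^{2}\right) 2 E = -2 + 2 E \left(x + \left(-5 + E\right)^{2}\right)$)
$\left(I{\left(-3,-6 - 4 \right)} + P{\left(1 \cdot 4 \right)}\right)^{2} = \left(\left(-2 + 2 \left(-3\right) \left(-6 - 4\right) + 2 \left(-3\right) \left(-5 - 3\right)^{2}\right) + \frac{1 \cdot 4}{1 + \left(1 \cdot 4\right)^{2}}\right)^{2} = \left(\left(-2 + 2 \left(-3\right) \left(-6 - 4\right) + 2 \left(-3\right) \left(-8\right)^{2}\right) + \frac{4}{1 + 4^{2}}\right)^{2} = \left(\left(-2 + 2 \left(-3\right) \left(-10\right) + 2 \left(-3\right) 64\right) + \frac{4}{1 + 16}\right)^{2} = \left(\left(-2 + 60 - 384\right) + \frac{4}{17}\right)^{2} = \left(-326 + 4 \cdot \frac{1}{17}\right)^{2} = \left(-326 + \frac{4}{17}\right)^{2} = \left(- \frac{5538}{17}\right)^{2} = \frac{30669444}{289}$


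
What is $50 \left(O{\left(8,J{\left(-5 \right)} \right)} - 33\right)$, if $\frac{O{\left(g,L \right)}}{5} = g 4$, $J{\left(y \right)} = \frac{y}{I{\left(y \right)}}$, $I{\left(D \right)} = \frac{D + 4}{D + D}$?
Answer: $6350$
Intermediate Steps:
$I{\left(D \right)} = \frac{4 + D}{2 D}$
$J{\left(y \right)} = \frac{2 y^{2}}{4 + y}$ ($J{\left(y \right)} = \frac{y}{\frac{1}{2} \frac{1}{y} \left(4 + y\right)} = y \frac{2 y}{4 + y} = \frac{2 y^{2}}{4 + y}$)
$O{\left(g,L \right)} = 20 g$ ($O{\left(g,L \right)} = 5 g 4 = 5 \cdot 4 g = 20 g$)
$50 \left(O{\left(8,J{\left(-5 \right)} \right)} - 33\right) = 50 \left(20 \cdot 8 - 33\right) = 50 \left(160 - 33\right) = 50 \cdot 127 = 6350$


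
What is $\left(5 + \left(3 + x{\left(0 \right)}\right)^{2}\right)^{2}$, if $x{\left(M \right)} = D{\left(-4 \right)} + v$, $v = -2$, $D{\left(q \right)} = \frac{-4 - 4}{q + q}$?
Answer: $81$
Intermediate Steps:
$D{\left(q \right)} = - \frac{4}{q}$ ($D{\left(q \right)} = - \frac{8}{2 q} = - 8 \frac{1}{2 q} = - \frac{4}{q}$)
$x{\left(M \right)} = -1$ ($x{\left(M \right)} = - \frac{4}{-4} - 2 = \left(-4\right) \left(- \frac{1}{4}\right) - 2 = 1 - 2 = -1$)
$\left(5 + \left(3 + x{\left(0 \right)}\right)^{2}\right)^{2} = \left(5 + \left(3 - 1\right)^{2}\right)^{2} = \left(5 + 2^{2}\right)^{2} = \left(5 + 4\right)^{2} = 9^{2} = 81$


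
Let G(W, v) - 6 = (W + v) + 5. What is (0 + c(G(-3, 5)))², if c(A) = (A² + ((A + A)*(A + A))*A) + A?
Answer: 80460900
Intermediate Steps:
G(W, v) = 11 + W + v (G(W, v) = 6 + ((W + v) + 5) = 6 + (5 + W + v) = 11 + W + v)
c(A) = A + A² + 4*A³ (c(A) = (A² + ((2*A)*(2*A))*A) + A = (A² + (4*A²)*A) + A = (A² + 4*A³) + A = A + A² + 4*A³)
(0 + c(G(-3, 5)))² = (0 + (11 - 3 + 5)*(1 + (11 - 3 + 5) + 4*(11 - 3 + 5)²))² = (0 + 13*(1 + 13 + 4*13²))² = (0 + 13*(1 + 13 + 4*169))² = (0 + 13*(1 + 13 + 676))² = (0 + 13*690)² = (0 + 8970)² = 8970² = 80460900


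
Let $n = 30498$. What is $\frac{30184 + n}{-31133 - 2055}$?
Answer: $- \frac{30341}{16594} \approx -1.8284$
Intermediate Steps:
$\frac{30184 + n}{-31133 - 2055} = \frac{30184 + 30498}{-31133 - 2055} = \frac{60682}{-33188} = 60682 \left(- \frac{1}{33188}\right) = - \frac{30341}{16594}$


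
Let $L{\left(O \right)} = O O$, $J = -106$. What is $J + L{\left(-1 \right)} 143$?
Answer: $37$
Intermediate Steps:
$L{\left(O \right)} = O^{2}$
$J + L{\left(-1 \right)} 143 = -106 + \left(-1\right)^{2} \cdot 143 = -106 + 1 \cdot 143 = -106 + 143 = 37$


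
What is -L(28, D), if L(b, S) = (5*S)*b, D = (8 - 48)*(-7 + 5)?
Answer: -11200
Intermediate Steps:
D = 80 (D = -40*(-2) = 80)
L(b, S) = 5*S*b
-L(28, D) = -5*80*28 = -1*11200 = -11200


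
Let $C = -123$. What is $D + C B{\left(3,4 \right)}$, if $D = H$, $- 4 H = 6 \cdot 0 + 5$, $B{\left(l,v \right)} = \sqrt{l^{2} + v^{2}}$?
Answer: $- \frac{2465}{4} \approx -616.25$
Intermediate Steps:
$H = - \frac{5}{4}$ ($H = - \frac{6 \cdot 0 + 5}{4} = - \frac{0 + 5}{4} = \left(- \frac{1}{4}\right) 5 = - \frac{5}{4} \approx -1.25$)
$D = - \frac{5}{4} \approx -1.25$
$D + C B{\left(3,4 \right)} = - \frac{5}{4} - 123 \sqrt{3^{2} + 4^{2}} = - \frac{5}{4} - 123 \sqrt{9 + 16} = - \frac{5}{4} - 123 \sqrt{25} = - \frac{5}{4} - 615 = - \frac{2465}{4}$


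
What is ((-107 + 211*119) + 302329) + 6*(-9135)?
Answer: 272521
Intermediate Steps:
((-107 + 211*119) + 302329) + 6*(-9135) = ((-107 + 25109) + 302329) - 54810 = (25002 + 302329) - 54810 = 327331 - 54810 = 272521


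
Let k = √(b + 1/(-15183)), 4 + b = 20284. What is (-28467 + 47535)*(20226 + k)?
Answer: 385669368 + 908*√519446260193/241 ≈ 3.8838e+8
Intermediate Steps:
b = 20280 (b = -4 + 20284 = 20280)
k = √519446260193/5061 (k = √(20280 + 1/(-15183)) = √(20280 - 1/15183) = √(307911239/15183) = √519446260193/5061 ≈ 142.41)
(-28467 + 47535)*(20226 + k) = (-28467 + 47535)*(20226 + √519446260193/5061) = 19068*(20226 + √519446260193/5061) = 385669368 + 908*√519446260193/241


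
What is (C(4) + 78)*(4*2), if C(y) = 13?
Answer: 728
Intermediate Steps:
(C(4) + 78)*(4*2) = (13 + 78)*(4*2) = 91*8 = 728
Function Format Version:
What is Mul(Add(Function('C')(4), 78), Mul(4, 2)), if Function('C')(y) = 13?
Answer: 728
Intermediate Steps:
Mul(Add(Function('C')(4), 78), Mul(4, 2)) = Mul(Add(13, 78), Mul(4, 2)) = Mul(91, 8) = 728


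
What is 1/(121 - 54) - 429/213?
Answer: -9510/4757 ≈ -1.9992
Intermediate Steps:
1/(121 - 54) - 429/213 = 1/67 - 429/213 = 1/67 - 1*143/71 = 1/67 - 143/71 = -9510/4757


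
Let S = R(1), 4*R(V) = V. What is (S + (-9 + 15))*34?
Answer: 425/2 ≈ 212.50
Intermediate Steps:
R(V) = V/4
S = ¼ (S = (¼)*1 = ¼ ≈ 0.25000)
(S + (-9 + 15))*34 = (¼ + (-9 + 15))*34 = (¼ + 6)*34 = (25/4)*34 = 425/2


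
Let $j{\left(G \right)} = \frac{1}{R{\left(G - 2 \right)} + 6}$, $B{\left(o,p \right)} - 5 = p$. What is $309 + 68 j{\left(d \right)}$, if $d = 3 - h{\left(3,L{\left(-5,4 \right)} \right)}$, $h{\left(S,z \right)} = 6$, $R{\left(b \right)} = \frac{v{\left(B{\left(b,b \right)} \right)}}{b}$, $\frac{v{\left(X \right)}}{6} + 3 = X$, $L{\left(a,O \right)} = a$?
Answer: $\frac{3793}{12} \approx 316.08$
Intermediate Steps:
$B{\left(o,p \right)} = 5 + p$
$v{\left(X \right)} = -18 + 6 X$
$R{\left(b \right)} = \frac{12 + 6 b}{b}$ ($R{\left(b \right)} = \frac{-18 + 6 \left(5 + b\right)}{b} = \frac{-18 + \left(30 + 6 b\right)}{b} = \frac{12 + 6 b}{b}$)
$d = -3$ ($d = 3 - 6 = -3$)
$j{\left(G \right)} = \frac{1}{12 + \frac{12}{-2 + G}}$ ($j{\left(G \right)} = \frac{1}{\left(6 + \frac{12}{G - 2}\right) + 6} = \frac{1}{\left(6 + \frac{12}{-2 + G}\right) + 6} = \frac{1}{12 + \frac{12}{-2 + G}}$)
$309 + 68 j{\left(d \right)} = 309 + 68 \frac{-2 - 3}{12 \left(-1 - 3\right)} = 309 + 68 \cdot \frac{1}{12} \frac{1}{-4} \left(-5\right) = 309 + 68 \cdot \frac{1}{12} \left(- \frac{1}{4}\right) \left(-5\right) = 309 + 68 \cdot \frac{5}{48} = 309 + \frac{85}{12} = \frac{3793}{12}$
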